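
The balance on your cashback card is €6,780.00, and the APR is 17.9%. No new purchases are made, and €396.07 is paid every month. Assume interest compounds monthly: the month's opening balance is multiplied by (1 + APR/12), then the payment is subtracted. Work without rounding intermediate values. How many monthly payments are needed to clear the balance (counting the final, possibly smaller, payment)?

Monthly rate r = 17.9%/12 = 1.49167% = 0.0149167.
Recurrence: B ← B·(1+r) − €396.07.
Month 1: interest €101.13; balance after payment €6,485.07.
Month 2: interest €96.74; balance after payment €6,185.73.
Closed form: n = −ln(1 − rB₀/P)/ln(1+r) = −ln(0.74465)/ln(1.01492) ≈ 19.913, so the balance reaches zero during payment 20.

20 payments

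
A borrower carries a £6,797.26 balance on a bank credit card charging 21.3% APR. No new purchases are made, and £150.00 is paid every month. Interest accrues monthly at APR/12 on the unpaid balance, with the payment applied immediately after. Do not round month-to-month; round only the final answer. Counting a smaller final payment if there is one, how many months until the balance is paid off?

Monthly rate r = 21.3%/12 = 1.775% = 0.01775.
Recurrence: B ← B·(1+r) − £150.00.
Month 1: interest £120.65; balance after payment £6,767.91.
Month 2: interest £120.13; balance after payment £6,738.04.
Closed form: n = −ln(1 − rB₀/P)/ln(1+r) = −ln(0.19566)/ln(1.01775) ≈ 92.723, so the balance reaches zero during payment 93.

93 payments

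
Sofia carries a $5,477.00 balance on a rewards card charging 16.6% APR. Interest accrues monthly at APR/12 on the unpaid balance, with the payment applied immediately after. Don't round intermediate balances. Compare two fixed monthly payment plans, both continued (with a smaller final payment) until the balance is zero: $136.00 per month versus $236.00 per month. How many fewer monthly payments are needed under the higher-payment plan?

31 fewer payments

Monthly rate r = 16.6%/12 = 1.38333% = 0.0138333.
At $136.00/mo: n = ⌈−ln(1 − rB₀/P)/ln(1+r)⌉ = 60 payments (last $38.11); total interest = total paid − $5,477.00 = $2,585.11.
At $236.00/mo: 29 payments (last $43.40); total interest $1,174.40.
Payments saved = 60 − 29 = 31.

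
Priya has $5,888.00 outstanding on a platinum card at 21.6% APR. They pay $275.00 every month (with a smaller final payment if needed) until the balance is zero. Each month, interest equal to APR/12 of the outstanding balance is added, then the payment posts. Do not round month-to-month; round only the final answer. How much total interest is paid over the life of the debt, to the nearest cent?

Monthly rate r = 21.6%/12 = 1.8% = 0.018.
Payoff takes n = ⌈−ln(1 − rB₀/P)/ln(1+r)⌉ = ⌈27.286⌉ = 28 payments; the last is $79.12.
Total paid = 27·$275.00 + $79.12 = $7,504.12.
Total interest = total paid − principal = $7,504.12 − $5,888.00 = $1,616.12.

$1,616.12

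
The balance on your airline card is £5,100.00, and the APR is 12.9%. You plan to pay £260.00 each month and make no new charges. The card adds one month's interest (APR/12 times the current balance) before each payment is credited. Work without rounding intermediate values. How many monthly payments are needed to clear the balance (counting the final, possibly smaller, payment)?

Monthly rate r = 12.9%/12 = 1.075% = 0.01075.
Recurrence: B ← B·(1+r) − £260.00.
Month 1: interest £54.83; balance after payment £4,894.82.
Month 2: interest £52.62; balance after payment £4,687.44.
Closed form: n = −ln(1 − rB₀/P)/ln(1+r) = −ln(0.78913)/ln(1.01075) ≈ 22.148, so the balance reaches zero during payment 23.

23 months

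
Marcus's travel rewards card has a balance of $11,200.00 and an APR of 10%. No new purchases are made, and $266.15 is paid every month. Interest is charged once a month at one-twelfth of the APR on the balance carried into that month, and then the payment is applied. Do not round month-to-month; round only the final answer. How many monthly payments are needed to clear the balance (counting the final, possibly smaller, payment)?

53 months

Monthly rate r = 10%/12 = 0.833333% = 0.00833333.
Recurrence: B ← B·(1+r) − $266.15.
Month 1: interest $93.33; balance after payment $11,027.18.
Month 2: interest $91.89; balance after payment $10,852.93.
Closed form: n = −ln(1 − rB₀/P)/ln(1+r) = −ln(0.64932)/ln(1.00833) ≈ 52.035, so the balance reaches zero during payment 53.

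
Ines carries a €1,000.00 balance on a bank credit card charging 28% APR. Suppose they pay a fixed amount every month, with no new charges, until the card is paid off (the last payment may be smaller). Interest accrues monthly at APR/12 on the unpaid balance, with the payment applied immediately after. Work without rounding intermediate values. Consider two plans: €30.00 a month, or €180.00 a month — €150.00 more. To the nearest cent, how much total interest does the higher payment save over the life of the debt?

€872.84

Monthly rate r = 28%/12 = 2.33333% = 0.0233333.
At €30.00/mo: n = ⌈−ln(1 − rB₀/P)/ln(1+r)⌉ = 66 payments (last €6.35); total interest = total paid − €1,000.00 = €956.35.
At €180.00/mo: 7 payments (last €3.51); total interest €83.51.
Interest saved = €956.35 − €83.51 = €872.84.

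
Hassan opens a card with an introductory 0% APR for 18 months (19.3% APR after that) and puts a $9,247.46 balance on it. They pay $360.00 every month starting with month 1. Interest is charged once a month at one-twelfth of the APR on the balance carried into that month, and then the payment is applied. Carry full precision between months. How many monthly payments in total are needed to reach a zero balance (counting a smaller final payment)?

Promo months 1–18 at r₀ = 0%/12 = 0; months 19+ at r₁ = 19.3%/12 = 0.0160833.
After month 18 (no interest yet): B = $9,247.46 − 18·$360.00 = $2,767.46.
Then at r₁ with $360.00/mo: n₂ = −ln(1 − r₁·B/P)/ln(1+r₁) ≈ 8.27 → 9 more payments.

27 payments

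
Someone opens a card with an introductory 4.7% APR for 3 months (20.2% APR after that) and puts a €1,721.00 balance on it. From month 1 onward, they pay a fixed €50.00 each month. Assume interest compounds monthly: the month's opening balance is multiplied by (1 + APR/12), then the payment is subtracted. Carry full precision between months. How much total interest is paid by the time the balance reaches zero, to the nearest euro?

€726

Promo months 1–3 at r₀ = 4.7%/12 = 0.00391667; months 4+ at r₁ = 20.2%/12 = 0.0168333.
After month 3: iterate B ← B·(1+r₀) − €50.00 for 3 months → €1,590.71.
Then at r₁ with €50.00/mo: n₂ = −ln(1 − r₁·B/P)/ln(1+r₁) ≈ 45.94 → 46 more payments.
Total paid = 48·€50.00 + €47.00 = €2,447.00; interest = €2,447.00 − €1,721.00 = €726.00.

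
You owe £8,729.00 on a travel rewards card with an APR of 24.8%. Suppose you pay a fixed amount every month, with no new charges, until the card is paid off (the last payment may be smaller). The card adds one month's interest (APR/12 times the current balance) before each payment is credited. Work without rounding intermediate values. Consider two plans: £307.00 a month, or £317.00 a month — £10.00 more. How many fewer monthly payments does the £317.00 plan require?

Monthly rate r = 24.8%/12 = 2.06667% = 0.0206667.
At £307.00/mo: n = ⌈−ln(1 − rB₀/P)/ln(1+r)⌉ = 44 payments (last £93.74); total interest = total paid − £8,729.00 = £4,565.74.
At £317.00/mo: 42 payments (last £49.14); total interest £4,317.14.
Payments saved = 44 − 42 = 2.

2 fewer payments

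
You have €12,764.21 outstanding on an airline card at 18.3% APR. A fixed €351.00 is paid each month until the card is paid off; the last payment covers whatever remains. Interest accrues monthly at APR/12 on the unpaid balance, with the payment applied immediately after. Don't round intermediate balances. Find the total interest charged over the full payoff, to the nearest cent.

Monthly rate r = 18.3%/12 = 1.525% = 0.01525.
Payoff takes n = ⌈−ln(1 − rB₀/P)/ln(1+r)⌉ = ⌈53.434⌉ = 54 payments; the last is €152.95.
Total paid = 53·€351.00 + €152.95 = €18,755.95.
Total interest = total paid − principal = €18,755.95 − €12,764.21 = €5,991.74.

€5,991.74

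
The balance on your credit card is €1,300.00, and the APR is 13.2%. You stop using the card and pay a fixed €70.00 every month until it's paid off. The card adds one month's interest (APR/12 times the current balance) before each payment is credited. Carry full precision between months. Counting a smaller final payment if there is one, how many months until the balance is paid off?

21 months

Monthly rate r = 13.2%/12 = 1.1% = 0.011.
Recurrence: B ← B·(1+r) − €70.00.
Month 1: interest €14.30; balance after payment €1,244.30.
Month 2: interest €13.69; balance after payment €1,187.99.
Closed form: n = −ln(1 − rB₀/P)/ln(1+r) = −ln(0.79571)/ln(1.011) ≈ 20.888, so the balance reaches zero during payment 21.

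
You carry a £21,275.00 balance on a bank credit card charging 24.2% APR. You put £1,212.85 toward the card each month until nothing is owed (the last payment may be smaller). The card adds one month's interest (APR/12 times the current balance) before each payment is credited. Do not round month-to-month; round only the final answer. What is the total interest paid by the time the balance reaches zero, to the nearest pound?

Monthly rate r = 24.2%/12 = 2.01667% = 0.0201667.
Payoff takes n = ⌈−ln(1 − rB₀/P)/ln(1+r)⌉ = ⌈21.866⌉ = 22 payments; the last is £1,051.26.
Total paid = 21·£1,212.85 + £1,051.26 = £26,521.11.
Total interest = total paid − principal = £26,521.11 − £21,275.00 = £5,246.11.

£5,246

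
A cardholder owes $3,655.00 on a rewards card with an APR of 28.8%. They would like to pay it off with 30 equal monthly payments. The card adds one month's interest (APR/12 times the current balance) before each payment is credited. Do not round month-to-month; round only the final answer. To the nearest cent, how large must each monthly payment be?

$172.31

Monthly rate r = 28.8%/12 = 2.4% = 0.024.
Level-payment amortization: P = B₀·r / (1 − (1+r)^(−n)) = 3655.00·0.024 / (1 − 1.024^(−30)).
Denominator 1 − (1+r)^(−30) = 0.509090653.
P = 87.72 / 0.509090653 ≈ 172.31.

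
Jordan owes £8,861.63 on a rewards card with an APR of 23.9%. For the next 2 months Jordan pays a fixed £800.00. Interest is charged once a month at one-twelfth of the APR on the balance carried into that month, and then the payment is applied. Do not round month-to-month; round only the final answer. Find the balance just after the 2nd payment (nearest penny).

Monthly rate r = 23.9%/12 = 1.99167% = 0.0199167.
Each month: B ← B·(1+r) − £800.00.
Month 1: interest £176.49; balance after payment £8,238.12.
Month 2: interest £164.08; balance after payment £7,602.20.

£7,602.20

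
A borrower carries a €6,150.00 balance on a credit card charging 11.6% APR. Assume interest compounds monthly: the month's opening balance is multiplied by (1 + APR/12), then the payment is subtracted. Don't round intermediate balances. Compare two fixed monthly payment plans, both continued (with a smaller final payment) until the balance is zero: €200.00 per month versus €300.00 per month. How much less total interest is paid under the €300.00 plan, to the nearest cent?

€446.55

Monthly rate r = 11.6%/12 = 0.966667% = 0.00966667.
At €200.00/mo: n = ⌈−ln(1 − rB₀/P)/ln(1+r)⌉ = 37 payments (last €133.79); total interest = total paid − €6,150.00 = €1,183.79.
At €300.00/mo: 23 payments (last €287.24); total interest €737.24.
Interest saved = €1,183.79 − €737.24 = €446.55.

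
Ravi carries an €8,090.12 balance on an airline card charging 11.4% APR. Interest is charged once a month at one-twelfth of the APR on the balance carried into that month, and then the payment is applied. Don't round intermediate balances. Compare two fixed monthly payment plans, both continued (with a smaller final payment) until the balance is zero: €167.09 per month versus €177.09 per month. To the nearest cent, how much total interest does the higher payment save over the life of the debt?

Monthly rate r = 11.4%/12 = 0.95% = 0.0095.
At €167.09/mo: n = ⌈−ln(1 − rB₀/P)/ln(1+r)⌉ = 66 payments (last €27.37); total interest = total paid − €8,090.12 = €2,798.10.
At €177.09/mo: 61 payments (last €34.64); total interest €2,569.92.
Interest saved = €2,798.10 − €2,569.92 = €228.18.

€228.18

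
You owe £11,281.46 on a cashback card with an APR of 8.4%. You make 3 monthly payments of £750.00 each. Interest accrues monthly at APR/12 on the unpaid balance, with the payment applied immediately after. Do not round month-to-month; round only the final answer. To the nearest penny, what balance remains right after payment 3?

Monthly rate r = 8.4%/12 = 0.7% = 0.007.
Each month: B ← B·(1+r) − £750.00.
Month 1: interest £78.97; balance after payment £10,610.43.
Month 2: interest £74.27; balance after payment £9,934.70.
Month 3: interest £69.54; balance after payment £9,254.25.

£9,254.25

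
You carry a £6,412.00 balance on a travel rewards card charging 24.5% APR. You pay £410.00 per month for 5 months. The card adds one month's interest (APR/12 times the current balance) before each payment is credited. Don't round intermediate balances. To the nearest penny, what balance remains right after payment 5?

Monthly rate r = 24.5%/12 = 2.04167% = 0.0204167.
Each month: B ← B·(1+r) − £410.00.
Month 1: interest £130.91; balance after payment £6,132.91.
Month 2: interest £125.21; balance after payment £5,848.13.
Month 3: interest £119.40; balance after payment £5,557.52.
Month 4: interest £113.47; balance after payment £5,260.99.
Month 5: interest £107.41; balance after payment £4,958.40.

£4,958.40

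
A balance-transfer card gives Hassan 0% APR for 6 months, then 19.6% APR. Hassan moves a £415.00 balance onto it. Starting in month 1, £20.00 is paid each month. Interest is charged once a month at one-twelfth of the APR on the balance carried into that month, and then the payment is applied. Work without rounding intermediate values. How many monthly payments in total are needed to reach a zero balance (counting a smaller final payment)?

Promo months 1–6 at r₀ = 0%/12 = 0; months 7+ at r₁ = 19.6%/12 = 0.0163333.
After month 6 (no interest yet): B = £415.00 − 6·£20.00 = £295.00.
Then at r₁ with £20.00/mo: n₂ = −ln(1 − r₁·B/P)/ln(1+r₁) ≈ 17.01 → 18 more payments.

24 months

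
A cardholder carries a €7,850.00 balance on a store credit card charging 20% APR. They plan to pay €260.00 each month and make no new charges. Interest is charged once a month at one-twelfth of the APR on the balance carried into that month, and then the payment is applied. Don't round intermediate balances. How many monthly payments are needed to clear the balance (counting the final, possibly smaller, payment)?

Monthly rate r = 20%/12 = 1.66667% = 0.0166667.
Recurrence: B ← B·(1+r) − €260.00.
Month 1: interest €130.83; balance after payment €7,720.83.
Month 2: interest €128.68; balance after payment €7,589.51.
Closed form: n = −ln(1 − rB₀/P)/ln(1+r) = −ln(0.49679)/ln(1.01667) ≈ 42.324, so the balance reaches zero during payment 43.

43 months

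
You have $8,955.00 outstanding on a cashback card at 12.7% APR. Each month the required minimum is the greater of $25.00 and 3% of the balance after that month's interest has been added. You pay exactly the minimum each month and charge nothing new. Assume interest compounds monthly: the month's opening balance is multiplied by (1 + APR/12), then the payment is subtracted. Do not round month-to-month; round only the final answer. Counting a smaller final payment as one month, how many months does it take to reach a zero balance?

Monthly rate r = 12.7%/12 = 1.05833% = 0.0105833.
While 3% of the post-interest balance exceeds $25.00, each month B ← (B·(1+r))·(1 − 0.03), i.e. B shrinks by the factor (1+r)·0.97 = 0.98027.
This holds for months 1–120. Entering month 121 the balance is $819.09; 3% of the post-interest balance is now below $25.00, so the flat $25.00 minimum applies from here.
From month 121 a fixed $25.00 at rate r clears $819.09 in 41 more payments. Total: 120 + 41 = 161 months.

161 months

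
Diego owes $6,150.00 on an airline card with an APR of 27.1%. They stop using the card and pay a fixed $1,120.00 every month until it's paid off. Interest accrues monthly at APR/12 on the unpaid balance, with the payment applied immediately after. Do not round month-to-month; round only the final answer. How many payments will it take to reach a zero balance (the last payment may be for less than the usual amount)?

6 months

Monthly rate r = 27.1%/12 = 2.25833% = 0.0225833.
Recurrence: B ← B·(1+r) − $1,120.00.
Month 1: interest $138.89; balance after payment $5,168.89.
Month 2: interest $116.73; balance after payment $4,165.62.
Month 3: interest $94.07; balance after payment $3,139.69.
Month 4: interest $70.90; balance after payment $2,090.60.
Month 5: interest $47.21; balance after payment $1,017.81.
Month 6: interest $22.99; balance after payment $0.00.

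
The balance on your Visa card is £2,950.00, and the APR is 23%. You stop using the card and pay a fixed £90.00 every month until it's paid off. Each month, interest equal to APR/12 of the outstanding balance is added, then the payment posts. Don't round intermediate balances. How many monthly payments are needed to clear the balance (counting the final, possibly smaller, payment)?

Monthly rate r = 23%/12 = 1.91667% = 0.0191667.
Recurrence: B ← B·(1+r) − £90.00.
Month 1: interest £56.54; balance after payment £2,916.54.
Month 2: interest £55.90; balance after payment £2,882.44.
Closed form: n = −ln(1 − rB₀/P)/ln(1+r) = −ln(0.37176)/ln(1.01917) ≈ 52.120, so the balance reaches zero during payment 53.

53 months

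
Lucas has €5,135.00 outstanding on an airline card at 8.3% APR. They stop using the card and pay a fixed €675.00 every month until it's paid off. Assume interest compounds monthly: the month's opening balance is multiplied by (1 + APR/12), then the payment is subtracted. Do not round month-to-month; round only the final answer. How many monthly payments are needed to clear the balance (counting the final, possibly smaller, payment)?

Monthly rate r = 8.3%/12 = 0.691667% = 0.00691667.
Recurrence: B ← B·(1+r) − €675.00.
Month 1: interest €35.52; balance after payment €4,495.52.
Month 2: interest €31.09; balance after payment €3,851.61.
Closed form: n = −ln(1 − rB₀/P)/ln(1+r) = −ln(0.94738)/ln(1.00692) ≈ 7.842, so the balance reaches zero during payment 8.

8 months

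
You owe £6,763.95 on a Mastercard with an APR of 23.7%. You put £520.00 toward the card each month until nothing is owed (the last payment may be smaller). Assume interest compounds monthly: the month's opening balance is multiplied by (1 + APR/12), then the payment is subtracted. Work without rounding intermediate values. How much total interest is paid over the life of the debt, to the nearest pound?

Monthly rate r = 23.7%/12 = 1.975% = 0.01975.
Payoff takes n = ⌈−ln(1 − rB₀/P)/ln(1+r)⌉ = ⌈15.182⌉ = 16 payments; the last is £95.47.
Total paid = 15·£520.00 + £95.47 = £7,895.47.
Total interest = total paid − principal = £7,895.47 − £6,763.95 = £1,131.52.

£1,132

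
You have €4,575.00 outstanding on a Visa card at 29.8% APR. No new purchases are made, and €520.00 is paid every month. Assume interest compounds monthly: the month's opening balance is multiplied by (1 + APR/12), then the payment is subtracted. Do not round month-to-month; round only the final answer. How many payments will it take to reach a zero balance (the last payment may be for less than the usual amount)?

11 months

Monthly rate r = 29.8%/12 = 2.48333% = 0.0248333.
Recurrence: B ← B·(1+r) − €520.00.
Month 1: interest €113.61; balance after payment €4,168.61.
Month 2: interest €103.52; balance after payment €3,752.13.
Closed form: n = −ln(1 − rB₀/P)/ln(1+r) = −ln(0.78151)/ln(1.02483) ≈ 10.050, so the balance reaches zero during payment 11.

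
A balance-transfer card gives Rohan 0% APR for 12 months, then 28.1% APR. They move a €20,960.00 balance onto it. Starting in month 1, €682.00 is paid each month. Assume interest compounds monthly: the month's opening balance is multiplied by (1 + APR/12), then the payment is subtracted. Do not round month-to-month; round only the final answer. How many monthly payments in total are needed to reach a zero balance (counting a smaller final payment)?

Promo months 1–12 at r₀ = 0%/12 = 0; months 13+ at r₁ = 28.1%/12 = 0.0234167.
After month 12 (no interest yet): B = €20,960.00 − 12·€682.00 = €12,776.00.
Then at r₁ with €682.00/mo: n₂ = −ln(1 − r₁·B/P)/ln(1+r₁) ≈ 24.95 → 25 more payments.

37 payments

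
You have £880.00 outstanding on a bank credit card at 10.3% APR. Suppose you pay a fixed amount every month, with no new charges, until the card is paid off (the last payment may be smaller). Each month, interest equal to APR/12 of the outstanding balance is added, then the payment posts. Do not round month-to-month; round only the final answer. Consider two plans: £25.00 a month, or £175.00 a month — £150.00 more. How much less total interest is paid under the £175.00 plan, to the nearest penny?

£148.74

Monthly rate r = 10.3%/12 = 0.858333% = 0.00858333.
At £25.00/mo: n = ⌈−ln(1 − rB₀/P)/ln(1+r)⌉ = 43 payments (last £2.25); total interest = total paid − £880.00 = £172.25.
At £175.00/mo: 6 payments (last £28.51); total interest £23.51.
Interest saved = £172.25 − £23.51 = £148.74.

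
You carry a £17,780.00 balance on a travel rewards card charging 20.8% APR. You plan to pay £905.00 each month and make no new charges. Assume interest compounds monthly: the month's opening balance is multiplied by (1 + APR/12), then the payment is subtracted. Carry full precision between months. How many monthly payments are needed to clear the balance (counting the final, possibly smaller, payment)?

Monthly rate r = 20.8%/12 = 1.73333% = 0.0173333.
Recurrence: B ← B·(1+r) − £905.00.
Month 1: interest £308.19; balance after payment £17,183.19.
Month 2: interest £297.84; balance after payment £16,576.03.
Closed form: n = −ln(1 − rB₀/P)/ln(1+r) = −ln(0.65946)/ln(1.01733) ≈ 24.227, so the balance reaches zero during payment 25.

25 months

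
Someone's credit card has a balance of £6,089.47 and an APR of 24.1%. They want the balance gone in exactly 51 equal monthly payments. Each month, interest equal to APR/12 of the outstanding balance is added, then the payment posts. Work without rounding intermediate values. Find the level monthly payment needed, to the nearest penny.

Monthly rate r = 24.1%/12 = 2.00833% = 0.0200833.
Level-payment amortization: P = B₀·r / (1 − (1+r)^(−n)) = 6089.47·0.0200833 / (1 − 1.02008^(−51)).
Denominator 1 − (1+r)^(−51) = 0.637271438.
P = 122.297 / 0.637271438 ≈ 191.91.

£191.91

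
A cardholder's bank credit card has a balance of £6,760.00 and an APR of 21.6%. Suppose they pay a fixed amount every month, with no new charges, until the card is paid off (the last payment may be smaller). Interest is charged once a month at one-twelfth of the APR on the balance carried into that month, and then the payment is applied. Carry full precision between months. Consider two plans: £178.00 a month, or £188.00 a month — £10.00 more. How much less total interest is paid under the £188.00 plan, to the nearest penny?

£501.34

Monthly rate r = 21.6%/12 = 1.8% = 0.018.
At £178.00/mo: n = ⌈−ln(1 − rB₀/P)/ln(1+r)⌉ = 65 payments (last £89.99); total interest = total paid − £6,760.00 = £4,721.99.
At £188.00/mo: 59 payments (last £76.65); total interest £4,220.65.
Interest saved = £4,721.99 − £4,220.65 = £501.34.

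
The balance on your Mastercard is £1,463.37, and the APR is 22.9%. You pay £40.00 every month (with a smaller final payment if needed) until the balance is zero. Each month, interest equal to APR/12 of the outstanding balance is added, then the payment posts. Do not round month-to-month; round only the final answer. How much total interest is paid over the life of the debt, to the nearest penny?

£1,071.32

Monthly rate r = 22.9%/12 = 1.90833% = 0.0190833.
Payoff takes n = ⌈−ln(1 − rB₀/P)/ln(1+r)⌉ = ⌈63.365⌉ = 64 payments; the last is £14.69.
Total paid = 63·£40.00 + £14.69 = £2,534.69.
Total interest = total paid − principal = £2,534.69 − £1,463.37 = £1,071.32.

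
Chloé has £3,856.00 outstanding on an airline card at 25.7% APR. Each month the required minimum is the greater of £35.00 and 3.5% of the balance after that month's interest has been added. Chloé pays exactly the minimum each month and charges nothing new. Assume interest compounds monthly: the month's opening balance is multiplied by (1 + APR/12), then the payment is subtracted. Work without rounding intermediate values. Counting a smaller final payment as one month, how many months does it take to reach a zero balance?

139 months

Monthly rate r = 25.7%/12 = 2.14167% = 0.0214167.
While 3.5% of the post-interest balance exceeds £35.00, each month B ← (B·(1+r))·(1 − 0.035), i.e. B shrinks by the factor (1+r)·0.965 = 0.98567.
This holds for months 1–95. Entering month 96 the balance is £978.39; 3.5% of the post-interest balance is now below £35.00, so the flat £35.00 minimum applies from here.
From month 96 a fixed £35.00 at rate r clears £978.39 in 44 more payments. Total: 95 + 44 = 139 months.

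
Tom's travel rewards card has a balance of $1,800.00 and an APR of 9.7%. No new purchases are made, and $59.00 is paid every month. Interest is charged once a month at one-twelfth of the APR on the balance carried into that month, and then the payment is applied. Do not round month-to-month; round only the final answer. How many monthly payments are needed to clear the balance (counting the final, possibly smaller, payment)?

Monthly rate r = 9.7%/12 = 0.808333% = 0.00808333.
Recurrence: B ← B·(1+r) − $59.00.
Month 1: interest $14.55; balance after payment $1,755.55.
Month 2: interest $14.19; balance after payment $1,710.74.
Closed form: n = −ln(1 − rB₀/P)/ln(1+r) = −ln(0.75339)/ln(1.00808) ≈ 35.173, so the balance reaches zero during payment 36.

36 payments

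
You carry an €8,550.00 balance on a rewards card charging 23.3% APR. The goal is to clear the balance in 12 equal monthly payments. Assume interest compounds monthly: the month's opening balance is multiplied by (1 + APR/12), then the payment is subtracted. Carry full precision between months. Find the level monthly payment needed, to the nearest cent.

€805.59

Monthly rate r = 23.3%/12 = 1.94167% = 0.0194167.
Level-payment amortization: P = B₀·r / (1 − (1+r)^(−n)) = 8550.00·0.0194167 / (1 − 1.01942^(−12)).
Denominator 1 − (1+r)^(−12) = 0.206075428.
P = 166.013 / 0.206075428 ≈ 805.59.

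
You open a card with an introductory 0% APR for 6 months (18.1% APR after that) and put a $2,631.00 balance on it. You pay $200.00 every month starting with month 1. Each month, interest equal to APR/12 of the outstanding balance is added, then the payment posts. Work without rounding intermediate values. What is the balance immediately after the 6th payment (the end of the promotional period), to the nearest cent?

Promo months 1–6 at r₀ = 0%/12 = 0; months 7+ at r₁ = 18.1%/12 = 0.0150833.
After month 6 (no interest yet): B = $2,631.00 − 6·$200.00 = $1,431.00.

$1,431.00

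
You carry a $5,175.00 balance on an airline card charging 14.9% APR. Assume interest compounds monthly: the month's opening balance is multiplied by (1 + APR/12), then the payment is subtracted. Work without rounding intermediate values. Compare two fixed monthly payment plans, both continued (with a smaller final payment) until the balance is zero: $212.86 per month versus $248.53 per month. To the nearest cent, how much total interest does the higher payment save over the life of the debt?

$173.76

Monthly rate r = 14.9%/12 = 1.24167% = 0.0124167.
At $212.86/mo: n = ⌈−ln(1 − rB₀/P)/ln(1+r)⌉ = 30 payments (last $25.76); total interest = total paid − $5,175.00 = $1,023.70.
At $248.53/mo: 25 payments (last $60.22); total interest $849.94.
Interest saved = $1,023.70 − $849.94 = $173.76.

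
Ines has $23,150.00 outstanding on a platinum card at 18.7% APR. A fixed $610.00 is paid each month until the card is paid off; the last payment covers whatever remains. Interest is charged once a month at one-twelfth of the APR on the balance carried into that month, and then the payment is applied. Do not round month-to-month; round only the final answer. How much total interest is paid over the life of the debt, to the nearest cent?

$12,157.75

Monthly rate r = 18.7%/12 = 1.55833% = 0.0155833.
Payoff takes n = ⌈−ln(1 − rB₀/P)/ln(1+r)⌉ = ⌈57.881⌉ = 58 payments; the last is $537.75.
Total paid = 57·$610.00 + $537.75 = $35,307.75.
Total interest = total paid − principal = $35,307.75 − $23,150.00 = $12,157.75.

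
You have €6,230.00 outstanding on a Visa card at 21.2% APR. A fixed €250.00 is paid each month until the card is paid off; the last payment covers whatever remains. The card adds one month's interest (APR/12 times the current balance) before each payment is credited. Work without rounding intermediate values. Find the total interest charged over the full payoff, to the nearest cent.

Monthly rate r = 21.2%/12 = 1.76667% = 0.0176667.
Payoff takes n = ⌈−ln(1 − rB₀/P)/ln(1+r)⌉ = ⌈33.135⌉ = 34 payments; the last is €33.96.
Total paid = 33·€250.00 + €33.96 = €8,283.96.
Total interest = total paid − principal = €8,283.96 − €6,230.00 = €2,053.96.

€2,053.96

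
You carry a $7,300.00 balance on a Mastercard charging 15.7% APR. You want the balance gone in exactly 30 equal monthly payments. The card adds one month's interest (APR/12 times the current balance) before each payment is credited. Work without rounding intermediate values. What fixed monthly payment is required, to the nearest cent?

Monthly rate r = 15.7%/12 = 1.30833% = 0.0130833.
Level-payment amortization: P = B₀·r / (1 − (1+r)^(−n)) = 7300.00·0.0130833 / (1 − 1.01308^(−30)).
Denominator 1 − (1+r)^(−30) = 0.322912369.
P = 95.5083 / 0.322912369 ≈ 295.77.

$295.77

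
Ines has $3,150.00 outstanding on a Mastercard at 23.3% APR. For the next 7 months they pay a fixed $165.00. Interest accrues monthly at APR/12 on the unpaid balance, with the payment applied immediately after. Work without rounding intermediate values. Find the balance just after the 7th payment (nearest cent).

$2,379.40

Monthly rate r = 23.3%/12 = 1.94167% = 0.0194167.
Each month: B ← B·(1+r) − $165.00.
Month 1: interest $61.16; balance after payment $3,046.16.
Month 2: interest $59.15; balance after payment $2,940.31.
Month 3: interest $57.09; balance after payment $2,832.40.
Month 4: interest $55.00; balance after payment $2,722.40.
Month 5: interest $52.86; balance after payment $2,610.26.
Month 6: interest $50.68; balance after payment $2,495.94.
Month 7: interest $48.46; balance after payment $2,379.40.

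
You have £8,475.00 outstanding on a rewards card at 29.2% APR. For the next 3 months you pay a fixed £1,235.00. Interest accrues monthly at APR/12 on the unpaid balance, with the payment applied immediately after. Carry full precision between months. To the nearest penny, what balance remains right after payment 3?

Monthly rate r = 29.2%/12 = 2.43333% = 0.0243333.
Each month: B ← B·(1+r) − £1,235.00.
Month 1: interest £206.22; balance after payment £7,446.23.
Month 2: interest £181.19; balance after payment £6,392.42.
Month 3: interest £155.55; balance after payment £5,312.97.

£5,312.97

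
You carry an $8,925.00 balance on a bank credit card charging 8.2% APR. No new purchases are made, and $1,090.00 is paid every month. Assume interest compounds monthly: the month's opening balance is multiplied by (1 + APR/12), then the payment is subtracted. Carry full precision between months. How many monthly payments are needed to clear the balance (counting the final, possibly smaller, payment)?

9 months

Monthly rate r = 8.2%/12 = 0.683333% = 0.00683333.
Recurrence: B ← B·(1+r) − $1,090.00.
Month 1: interest $60.99; balance after payment $7,895.99.
Month 2: interest $53.96; balance after payment $6,859.94.
Closed form: n = −ln(1 − rB₀/P)/ln(1+r) = −ln(0.94405)/ln(1.00683) ≈ 8.455, so the balance reaches zero during payment 9.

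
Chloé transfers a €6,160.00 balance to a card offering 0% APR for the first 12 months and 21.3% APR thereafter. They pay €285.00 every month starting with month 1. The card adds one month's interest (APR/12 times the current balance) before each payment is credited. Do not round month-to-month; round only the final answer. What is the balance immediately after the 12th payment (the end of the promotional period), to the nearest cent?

Promo months 1–12 at r₀ = 0%/12 = 0; months 13+ at r₁ = 21.3%/12 = 0.01775.
After month 12 (no interest yet): B = €6,160.00 − 12·€285.00 = €2,740.00.

€2,740.00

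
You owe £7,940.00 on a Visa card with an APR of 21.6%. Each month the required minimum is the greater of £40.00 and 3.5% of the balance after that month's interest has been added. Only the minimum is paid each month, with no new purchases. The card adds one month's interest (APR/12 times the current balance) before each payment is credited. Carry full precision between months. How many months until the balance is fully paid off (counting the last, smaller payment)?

Monthly rate r = 21.6%/12 = 1.8% = 0.018.
While 3.5% of the post-interest balance exceeds £40.00, each month B ← (B·(1+r))·(1 − 0.035), i.e. B shrinks by the factor (1+r)·0.965 = 0.98237.
This holds for months 1–110. Entering month 111 the balance is £1,122.23; 3.5% of the post-interest balance is now below £40.00, so the flat £40.00 minimum applies from here.
From month 111 a fixed £40.00 at rate r clears £1,122.23 in 40 more payments. Total: 110 + 40 = 150 months.

150 months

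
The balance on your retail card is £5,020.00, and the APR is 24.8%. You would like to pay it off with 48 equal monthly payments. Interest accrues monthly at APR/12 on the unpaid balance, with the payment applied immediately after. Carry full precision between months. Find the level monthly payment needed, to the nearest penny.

£165.89

Monthly rate r = 24.8%/12 = 2.06667% = 0.0206667.
Level-payment amortization: P = B₀·r / (1 − (1+r)^(−n)) = 5020.00·0.0206667 / (1 − 1.02067^(−48)).
Denominator 1 − (1+r)^(−48) = 0.625396974.
P = 103.747 / 0.625396974 ≈ 165.89.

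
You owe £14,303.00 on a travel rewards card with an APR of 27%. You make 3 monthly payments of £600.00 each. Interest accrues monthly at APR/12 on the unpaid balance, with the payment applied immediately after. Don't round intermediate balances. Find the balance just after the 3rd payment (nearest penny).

Monthly rate r = 27%/12 = 2.25% = 0.0225.
Each month: B ← B·(1+r) − £600.00.
Month 1: interest £321.82; balance after payment £14,024.82.
Month 2: interest £315.56; balance after payment £13,740.38.
Month 3: interest £309.16; balance after payment £13,449.53.

£13,449.53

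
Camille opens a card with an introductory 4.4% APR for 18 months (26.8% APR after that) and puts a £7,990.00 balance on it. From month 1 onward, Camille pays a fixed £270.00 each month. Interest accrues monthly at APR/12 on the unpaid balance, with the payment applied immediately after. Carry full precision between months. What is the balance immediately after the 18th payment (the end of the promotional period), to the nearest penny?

£3,519.63

Promo months 1–18 at r₀ = 4.4%/12 = 0.00366667; months 19+ at r₁ = 26.8%/12 = 0.0223333.
After month 18: iterate B ← B·(1+r₀) − £270.00 for 18 months → £3,519.63.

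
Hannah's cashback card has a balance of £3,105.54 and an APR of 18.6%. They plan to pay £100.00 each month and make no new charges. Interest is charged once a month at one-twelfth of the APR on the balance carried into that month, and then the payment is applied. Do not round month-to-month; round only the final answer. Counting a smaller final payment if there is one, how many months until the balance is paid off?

Monthly rate r = 18.6%/12 = 1.55% = 0.0155.
Recurrence: B ← B·(1+r) − £100.00.
Month 1: interest £48.14; balance after payment £3,053.68.
Month 2: interest £47.33; balance after payment £3,001.01.
Closed form: n = −ln(1 − rB₀/P)/ln(1+r) = −ln(0.51864)/ln(1.0155) ≈ 42.685, so the balance reaches zero during payment 43.

43 months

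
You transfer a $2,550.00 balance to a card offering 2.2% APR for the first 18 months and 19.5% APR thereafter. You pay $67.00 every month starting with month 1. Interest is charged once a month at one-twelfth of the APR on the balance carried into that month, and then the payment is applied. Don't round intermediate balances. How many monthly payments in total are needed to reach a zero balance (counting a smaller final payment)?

Promo months 1–18 at r₀ = 2.2%/12 = 0.00183333; months 19+ at r₁ = 19.5%/12 = 0.01625.
After month 18: iterate B ← B·(1+r₀) − $67.00 for 18 months → $1,410.50.
Then at r₁ with $67.00/mo: n₂ = −ln(1 − r₁·B/P)/ln(1+r₁) ≈ 25.97 → 26 more payments.

44 payments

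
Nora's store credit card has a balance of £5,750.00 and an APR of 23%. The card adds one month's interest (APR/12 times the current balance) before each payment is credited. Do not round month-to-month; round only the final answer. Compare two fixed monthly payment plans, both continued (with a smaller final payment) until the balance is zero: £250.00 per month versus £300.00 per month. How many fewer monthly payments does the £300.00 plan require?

Monthly rate r = 23%/12 = 1.91667% = 0.0191667.
At £250.00/mo: n = ⌈−ln(1 − rB₀/P)/ln(1+r)⌉ = 31 payments (last £155.27); total interest = total paid − £5,750.00 = £1,905.27.
At £300.00/mo: 25 payments (last £35.19); total interest £1,485.19.
Payments saved = 31 − 25 = 6.

6 fewer payments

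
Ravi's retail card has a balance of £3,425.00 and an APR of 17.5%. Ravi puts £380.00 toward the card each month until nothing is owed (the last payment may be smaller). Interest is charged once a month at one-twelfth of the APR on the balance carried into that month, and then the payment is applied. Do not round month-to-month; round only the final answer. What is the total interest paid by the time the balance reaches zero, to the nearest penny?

Monthly rate r = 17.5%/12 = 1.45833% = 0.0145833.
Payoff takes n = ⌈−ln(1 − rB₀/P)/ln(1+r)⌉ = ⌈9.733⌉ = 10 payments; the last is £279.24.
Total paid = 9·£380.00 + £279.24 = £3,699.24.
Total interest = total paid − principal = £3,699.24 − £3,425.00 = £274.24.

£274.24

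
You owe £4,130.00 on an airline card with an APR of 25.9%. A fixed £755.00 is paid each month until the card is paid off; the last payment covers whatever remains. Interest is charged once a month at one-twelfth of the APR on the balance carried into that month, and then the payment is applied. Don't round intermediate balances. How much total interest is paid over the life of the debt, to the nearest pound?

£313

Monthly rate r = 25.9%/12 = 2.15833% = 0.0215833.
Payoff takes n = ⌈−ln(1 − rB₀/P)/ln(1+r)⌉ = ⌈5.884⌉ = 6 payments; the last is £667.96.
Total paid = 5·£755.00 + £667.96 = £4,442.96.
Total interest = total paid − principal = £4,442.96 − £4,130.00 = £312.96.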